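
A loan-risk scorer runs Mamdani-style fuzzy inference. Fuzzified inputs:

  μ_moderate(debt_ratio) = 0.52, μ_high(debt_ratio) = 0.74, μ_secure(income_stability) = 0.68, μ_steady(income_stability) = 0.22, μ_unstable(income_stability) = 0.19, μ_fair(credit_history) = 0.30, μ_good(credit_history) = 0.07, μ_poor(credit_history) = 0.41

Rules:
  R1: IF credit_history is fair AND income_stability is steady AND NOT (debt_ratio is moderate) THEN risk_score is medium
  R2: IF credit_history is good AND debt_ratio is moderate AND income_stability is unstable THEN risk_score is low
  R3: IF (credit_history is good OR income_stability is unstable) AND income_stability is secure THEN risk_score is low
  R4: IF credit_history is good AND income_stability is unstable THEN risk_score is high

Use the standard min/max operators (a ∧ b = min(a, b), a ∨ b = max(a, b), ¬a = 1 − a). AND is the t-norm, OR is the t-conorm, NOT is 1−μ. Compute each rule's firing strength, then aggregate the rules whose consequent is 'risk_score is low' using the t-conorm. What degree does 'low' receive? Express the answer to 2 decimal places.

0.19

R1: fair=0.30, steady=0.22, ¬moderate=1−0.52=0.48; AND[min(a, b)] → w = 0.22
R2: good=0.07, moderate=0.52, unstable=0.19; AND[min(a, b)] → w = 0.07
R3: (good=0.07 OR unstable=0.19) = 0.19; AND[min(a, b)] with secure=0.68 → w = 0.19
R4: good=0.07, unstable=0.19; AND[min(a, b)] → w = 0.07
Rules with consequent 'low': {R2, R3} → strengths 0.07, 0.19
Aggregate via t-conorm [max(a, b)]: 0.19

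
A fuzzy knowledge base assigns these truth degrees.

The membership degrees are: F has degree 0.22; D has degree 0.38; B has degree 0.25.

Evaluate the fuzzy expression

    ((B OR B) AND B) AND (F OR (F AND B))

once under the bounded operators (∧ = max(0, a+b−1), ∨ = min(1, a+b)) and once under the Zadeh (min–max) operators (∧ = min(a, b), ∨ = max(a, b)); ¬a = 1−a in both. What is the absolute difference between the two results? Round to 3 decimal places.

Under bounded:
  B OR B = min(1, a+b) on (0.25, 0.25) = 0.50
  (B OR B) AND B = max(0, a+b−1) on (0.50, 0.25) = 0.00
  F AND B = max(0, a+b−1) on (0.22, 0.25) = 0.00
  F OR (F AND B) = min(1, a+b) on (0.22, 0.00) = 0.22
  ((B OR B) AND B) AND (F OR (F AND B)) = max(0, a+b−1) on (0.00, 0.22) = 0.00
  → value = 0.0000
Under Zadeh (min–max):
  B OR B = max(a, b) on (0.25, 0.25) = 0.25
  (B OR B) AND B = min(a, b) on (0.25, 0.25) = 0.25
  F AND B = min(a, b) on (0.22, 0.25) = 0.22
  F OR (F AND B) = max(a, b) on (0.22, 0.22) = 0.22
  ((B OR B) AND B) AND (F OR (F AND B)) = min(a, b) on (0.25, 0.22) = 0.22
  → value = 0.2200
|0.0000 − 0.2200| = 0.220

0.220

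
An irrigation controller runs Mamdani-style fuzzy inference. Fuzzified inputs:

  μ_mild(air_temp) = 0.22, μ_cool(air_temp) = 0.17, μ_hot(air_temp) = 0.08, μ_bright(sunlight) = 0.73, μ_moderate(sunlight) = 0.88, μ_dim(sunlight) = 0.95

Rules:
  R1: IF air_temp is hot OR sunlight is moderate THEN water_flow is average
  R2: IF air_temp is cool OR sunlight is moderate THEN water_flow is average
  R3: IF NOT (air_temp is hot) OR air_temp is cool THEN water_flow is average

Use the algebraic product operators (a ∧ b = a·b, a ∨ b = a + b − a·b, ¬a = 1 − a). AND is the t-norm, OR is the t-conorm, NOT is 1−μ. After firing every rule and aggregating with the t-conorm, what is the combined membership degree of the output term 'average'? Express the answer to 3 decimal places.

0.999

R1: hot=0.08, moderate=0.88; OR[a + b − a·b] → w = 0.8896
R2: cool=0.17, moderate=0.88; OR[a + b − a·b] → w = 0.9004
R3: ¬hot=1−0.08=0.92, cool=0.17; OR[a + b − a·b] → w = 0.9336
Rules with consequent 'average': {R1, R2, R3} → strengths 0.8896, 0.9004, 0.9336
Aggregate via t-conorm [a + b − a·b]: 0.9993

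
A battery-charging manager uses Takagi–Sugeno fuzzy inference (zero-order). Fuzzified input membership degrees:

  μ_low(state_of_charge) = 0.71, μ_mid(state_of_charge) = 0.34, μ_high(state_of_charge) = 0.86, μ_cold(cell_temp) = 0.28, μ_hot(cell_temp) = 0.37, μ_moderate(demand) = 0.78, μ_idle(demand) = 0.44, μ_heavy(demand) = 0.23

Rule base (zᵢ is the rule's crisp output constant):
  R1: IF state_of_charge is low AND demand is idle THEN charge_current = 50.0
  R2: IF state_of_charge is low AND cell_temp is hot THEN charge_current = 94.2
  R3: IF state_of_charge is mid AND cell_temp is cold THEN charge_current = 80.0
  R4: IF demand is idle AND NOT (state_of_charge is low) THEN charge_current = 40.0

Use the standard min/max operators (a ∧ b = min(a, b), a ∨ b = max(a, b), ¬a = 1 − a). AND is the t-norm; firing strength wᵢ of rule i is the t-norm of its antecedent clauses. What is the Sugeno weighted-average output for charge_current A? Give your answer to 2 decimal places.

65.84

R1 (z=50.0): low=0.71, idle=0.44; AND[min(a, b)] → w = 0.44
R2 (z=94.2): low=0.71, hot=0.37; AND[min(a, b)] → w = 0.37
R3 (z=80.0): mid=0.34, cold=0.28; AND[min(a, b)] → w = 0.28
R4 (z=40.0): idle=0.44, ¬low=1−0.71=0.29; AND[min(a, b)] → w = 0.29
Weighted average = (0.44·50.0 + 0.37·94.2 + 0.28·80.0 + 0.29·40.0) / (0.44 + 0.37 + 0.28 + 0.29)
  = 90.8540 / 1.3800 = 65.84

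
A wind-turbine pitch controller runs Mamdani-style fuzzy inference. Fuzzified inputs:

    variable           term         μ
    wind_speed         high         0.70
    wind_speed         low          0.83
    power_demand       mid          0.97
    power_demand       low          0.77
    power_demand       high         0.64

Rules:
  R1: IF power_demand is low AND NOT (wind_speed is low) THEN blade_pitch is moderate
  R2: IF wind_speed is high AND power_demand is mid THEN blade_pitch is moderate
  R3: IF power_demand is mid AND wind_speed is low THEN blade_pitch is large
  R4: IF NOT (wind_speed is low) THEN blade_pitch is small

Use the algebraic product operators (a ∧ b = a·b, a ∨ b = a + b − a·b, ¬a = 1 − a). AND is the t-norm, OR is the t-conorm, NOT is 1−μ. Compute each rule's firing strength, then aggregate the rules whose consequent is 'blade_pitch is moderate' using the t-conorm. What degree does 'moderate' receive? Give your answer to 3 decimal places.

R1: low=0.77, ¬low=1−0.83=0.17; AND[a·b] → w = 0.1309
R2: high=0.70, mid=0.97; AND[a·b] → w = 0.6790
R3: mid=0.97, low=0.83; AND[a·b] → w = 0.8051
R4: ¬low=1−0.83=0.17 → w = 0.1700
Rules with consequent 'moderate': {R1, R2} → strengths 0.1309, 0.6790
Aggregate via t-conorm [a + b − a·b]: 0.7210

0.721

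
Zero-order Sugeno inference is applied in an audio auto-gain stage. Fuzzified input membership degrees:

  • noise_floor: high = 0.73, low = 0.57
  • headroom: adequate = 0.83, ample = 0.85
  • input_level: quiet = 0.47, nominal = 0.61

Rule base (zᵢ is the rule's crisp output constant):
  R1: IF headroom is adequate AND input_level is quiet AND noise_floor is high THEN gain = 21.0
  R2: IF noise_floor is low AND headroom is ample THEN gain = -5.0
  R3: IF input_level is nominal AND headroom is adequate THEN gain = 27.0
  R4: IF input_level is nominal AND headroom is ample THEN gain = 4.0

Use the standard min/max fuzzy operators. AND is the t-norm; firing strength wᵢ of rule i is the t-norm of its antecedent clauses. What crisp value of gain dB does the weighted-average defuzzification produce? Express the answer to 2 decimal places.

11.47

R1 (z=21.0): adequate=0.83, quiet=0.47, high=0.73; AND[min(a, b)] → w = 0.47
R2 (z=-5.0): low=0.57, ample=0.85; AND[min(a, b)] → w = 0.57
R3 (z=27.0): nominal=0.61, adequate=0.83; AND[min(a, b)] → w = 0.61
R4 (z=4.0): nominal=0.61, ample=0.85; AND[min(a, b)] → w = 0.61
Weighted average = (0.47·21.0 + 0.57·-5.0 + 0.61·27.0 + 0.61·4.0) / (0.47 + 0.57 + 0.61 + 0.61)
  = 25.9300 / 2.2600 = 11.47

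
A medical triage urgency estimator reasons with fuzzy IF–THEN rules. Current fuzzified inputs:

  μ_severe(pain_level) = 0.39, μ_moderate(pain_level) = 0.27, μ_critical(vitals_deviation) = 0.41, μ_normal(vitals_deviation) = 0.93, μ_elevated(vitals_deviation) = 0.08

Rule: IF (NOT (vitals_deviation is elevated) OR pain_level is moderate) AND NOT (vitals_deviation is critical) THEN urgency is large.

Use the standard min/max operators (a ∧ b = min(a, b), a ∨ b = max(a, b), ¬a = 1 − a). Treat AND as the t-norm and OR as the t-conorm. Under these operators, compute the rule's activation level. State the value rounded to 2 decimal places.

firing strength: (¬elevated=1−0.08=0.92 OR moderate=0.27) = 0.92; AND[min(a, b)] with ¬critical=1−0.41=0.59 → w = 0.59

0.59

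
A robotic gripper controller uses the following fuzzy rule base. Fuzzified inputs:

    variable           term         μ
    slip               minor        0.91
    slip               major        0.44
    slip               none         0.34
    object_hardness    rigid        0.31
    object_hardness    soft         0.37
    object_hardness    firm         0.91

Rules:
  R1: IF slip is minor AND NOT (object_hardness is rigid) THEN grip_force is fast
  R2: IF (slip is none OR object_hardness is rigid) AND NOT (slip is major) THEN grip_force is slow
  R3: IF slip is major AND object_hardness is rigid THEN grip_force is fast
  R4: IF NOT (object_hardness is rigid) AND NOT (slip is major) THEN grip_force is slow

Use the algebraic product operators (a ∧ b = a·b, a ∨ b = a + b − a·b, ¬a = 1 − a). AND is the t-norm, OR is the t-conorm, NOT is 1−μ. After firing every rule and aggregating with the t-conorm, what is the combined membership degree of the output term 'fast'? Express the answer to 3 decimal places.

0.679

R1: minor=0.91, ¬rigid=1−0.31=0.69; AND[a·b] → w = 0.6279
R2: (none=0.34 OR rigid=0.31) = 0.5446; AND[a·b] with ¬major=1−0.44=0.56 → w = 0.3050
R3: major=0.44, rigid=0.31; AND[a·b] → w = 0.1364
R4: ¬rigid=1−0.31=0.69, ¬major=1−0.44=0.56; AND[a·b] → w = 0.3864
Rules with consequent 'fast': {R1, R3} → strengths 0.6279, 0.1364
Aggregate via t-conorm [a + b − a·b]: 0.6787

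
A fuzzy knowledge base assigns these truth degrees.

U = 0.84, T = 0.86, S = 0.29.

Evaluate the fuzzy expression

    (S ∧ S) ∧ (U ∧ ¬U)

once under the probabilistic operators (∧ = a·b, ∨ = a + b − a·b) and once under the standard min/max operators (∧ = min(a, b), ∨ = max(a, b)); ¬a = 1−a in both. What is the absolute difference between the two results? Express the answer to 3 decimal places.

0.149

Under probabilistic:
  S ∧ S = a·b on (0.2900, 0.2900) = 0.0841
  ¬U = 1 − 0.8400 = 0.1600
  U ∧ ¬U = a·b on (0.8400, 0.1600) = 0.1344
  (S ∧ S) ∧ (U ∧ ¬U) = a·b on (0.0841, 0.1344) = 0.0113
  → value = 0.0113
Under standard min/max:
  S ∧ S = min(a, b) on (0.29, 0.29) = 0.29
  ¬U = 1 − 0.84 = 0.16
  U ∧ ¬U = min(a, b) on (0.84, 0.16) = 0.16
  (S ∧ S) ∧ (U ∧ ¬U) = min(a, b) on (0.29, 0.16) = 0.16
  → value = 0.1600
|0.0113 − 0.1600| = 0.149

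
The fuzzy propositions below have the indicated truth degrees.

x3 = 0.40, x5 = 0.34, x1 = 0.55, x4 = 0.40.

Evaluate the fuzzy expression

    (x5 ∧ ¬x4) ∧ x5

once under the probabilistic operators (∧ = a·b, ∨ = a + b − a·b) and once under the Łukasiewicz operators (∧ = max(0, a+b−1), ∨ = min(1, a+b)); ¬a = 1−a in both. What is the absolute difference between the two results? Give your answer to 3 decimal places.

Under probabilistic:
  ¬x4 = 1 − 0.4000 = 0.6000
  x5 ∧ ¬x4 = a·b on (0.3400, 0.6000) = 0.2040
  (x5 ∧ ¬x4) ∧ x5 = a·b on (0.2040, 0.3400) = 0.0694
  → value = 0.0694
Under Łukasiewicz:
  ¬x4 = 1 − 0.40 = 0.60
  x5 ∧ ¬x4 = max(0, a+b−1) on (0.34, 0.60) = 0.00
  (x5 ∧ ¬x4) ∧ x5 = max(0, a+b−1) on (0.00, 0.34) = 0.00
  → value = 0.0000
|0.0694 − 0.0000| = 0.069

0.069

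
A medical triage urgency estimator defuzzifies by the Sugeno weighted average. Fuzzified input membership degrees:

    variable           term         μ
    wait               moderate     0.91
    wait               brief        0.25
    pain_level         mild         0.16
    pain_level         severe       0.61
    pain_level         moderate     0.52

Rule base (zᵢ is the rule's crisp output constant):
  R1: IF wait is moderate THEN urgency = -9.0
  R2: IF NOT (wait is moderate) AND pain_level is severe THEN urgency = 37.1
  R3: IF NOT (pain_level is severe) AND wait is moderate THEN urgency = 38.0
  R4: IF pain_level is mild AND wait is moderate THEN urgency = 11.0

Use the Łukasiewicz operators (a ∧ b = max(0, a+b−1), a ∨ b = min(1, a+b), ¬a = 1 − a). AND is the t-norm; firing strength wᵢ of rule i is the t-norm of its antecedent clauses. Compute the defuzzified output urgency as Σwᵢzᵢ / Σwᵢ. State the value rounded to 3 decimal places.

3.109

R1 (z=-9.0): moderate=0.91 → w = 0.91
R2 (z=37.1): ¬moderate=1−0.91=0.09, severe=0.61; AND[max(0, a+b−1)] → w = 0.00
R3 (z=38.0): ¬severe=1−0.61=0.39, moderate=0.91; AND[max(0, a+b−1)] → w = 0.30
R4 (z=11.0): mild=0.16, moderate=0.91; AND[max(0, a+b−1)] → w = 0.07
Weighted average = (0.91·-9.0 + 0.00·37.1 + 0.30·38.0 + 0.07·11.0) / (0.91 + 0.00 + 0.30 + 0.07)
  = 3.9800 / 1.2800 = 3.109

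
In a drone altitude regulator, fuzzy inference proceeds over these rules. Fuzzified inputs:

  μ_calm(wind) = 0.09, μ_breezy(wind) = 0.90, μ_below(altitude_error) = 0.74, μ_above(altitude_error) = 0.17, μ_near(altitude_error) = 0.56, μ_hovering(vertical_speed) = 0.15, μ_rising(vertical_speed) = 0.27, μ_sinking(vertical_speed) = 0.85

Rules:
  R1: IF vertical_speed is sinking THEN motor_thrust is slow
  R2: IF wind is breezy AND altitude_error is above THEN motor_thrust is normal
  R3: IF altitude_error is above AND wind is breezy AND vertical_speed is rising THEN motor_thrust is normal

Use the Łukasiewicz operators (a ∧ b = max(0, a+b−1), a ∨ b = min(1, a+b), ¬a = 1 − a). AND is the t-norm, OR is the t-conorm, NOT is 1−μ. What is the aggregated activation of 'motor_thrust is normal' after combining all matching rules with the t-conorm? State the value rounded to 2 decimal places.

R1: sinking=0.85 → w = 0.85
R2: breezy=0.90, above=0.17; AND[max(0, a+b−1)] → w = 0.07
R3: above=0.17, breezy=0.90, rising=0.27; AND[max(0, a+b−1)] → w = 0.00
Rules with consequent 'normal': {R2, R3} → strengths 0.07, 0.00
Aggregate via t-conorm [min(1, a+b)]: 0.07

0.07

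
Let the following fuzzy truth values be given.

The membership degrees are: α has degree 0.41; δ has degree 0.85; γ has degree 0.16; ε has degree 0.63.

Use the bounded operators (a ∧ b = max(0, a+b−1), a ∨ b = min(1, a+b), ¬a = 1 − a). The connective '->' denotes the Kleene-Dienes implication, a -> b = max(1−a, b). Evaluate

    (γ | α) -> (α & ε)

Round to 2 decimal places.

γ | α = min(1, a+b) on (0.16, 0.41) = 0.57
α & ε = max(0, a+b−1) on (0.41, 0.63) = 0.04
(γ | α) -> (α & ε)  [Kleene-Dienes: max(1−a, b)] with a=0.57, b=0.04 → 0.43

0.43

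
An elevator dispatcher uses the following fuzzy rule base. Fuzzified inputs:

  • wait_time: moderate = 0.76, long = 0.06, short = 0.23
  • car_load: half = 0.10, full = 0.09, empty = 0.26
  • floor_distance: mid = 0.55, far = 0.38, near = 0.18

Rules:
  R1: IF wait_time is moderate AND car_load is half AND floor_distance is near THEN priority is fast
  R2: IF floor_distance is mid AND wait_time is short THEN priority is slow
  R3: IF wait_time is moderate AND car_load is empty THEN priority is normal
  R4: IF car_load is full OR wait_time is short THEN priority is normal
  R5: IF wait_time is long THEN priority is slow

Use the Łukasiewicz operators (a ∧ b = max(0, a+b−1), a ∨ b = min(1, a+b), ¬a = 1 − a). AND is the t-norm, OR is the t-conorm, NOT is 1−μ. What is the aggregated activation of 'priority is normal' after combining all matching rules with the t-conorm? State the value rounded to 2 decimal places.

R1: moderate=0.76, half=0.10, near=0.18; AND[max(0, a+b−1)] → w = 0.00
R2: mid=0.55, short=0.23; AND[max(0, a+b−1)] → w = 0.00
R3: moderate=0.76, empty=0.26; AND[max(0, a+b−1)] → w = 0.02
R4: full=0.09, short=0.23; OR[min(1, a+b)] → w = 0.32
R5: long=0.06 → w = 0.06
Rules with consequent 'normal': {R3, R4} → strengths 0.02, 0.32
Aggregate via t-conorm [min(1, a+b)]: 0.34

0.34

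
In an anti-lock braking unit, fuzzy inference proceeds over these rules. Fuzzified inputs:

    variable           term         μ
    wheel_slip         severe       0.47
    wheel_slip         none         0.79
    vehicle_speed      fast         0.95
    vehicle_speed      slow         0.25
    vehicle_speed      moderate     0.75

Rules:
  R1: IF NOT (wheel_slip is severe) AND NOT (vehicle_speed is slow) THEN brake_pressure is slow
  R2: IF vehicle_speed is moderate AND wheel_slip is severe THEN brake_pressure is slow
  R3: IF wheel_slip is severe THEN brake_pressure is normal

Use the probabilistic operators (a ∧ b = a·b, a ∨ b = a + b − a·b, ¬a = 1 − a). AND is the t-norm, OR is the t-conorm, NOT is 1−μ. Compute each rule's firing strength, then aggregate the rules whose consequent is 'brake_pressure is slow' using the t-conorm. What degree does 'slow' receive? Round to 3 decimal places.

0.610

R1: ¬severe=1−0.47=0.53, ¬slow=1−0.25=0.75; AND[a·b] → w = 0.3975
R2: moderate=0.75, severe=0.47; AND[a·b] → w = 0.3525
R3: severe=0.47 → w = 0.4700
Rules with consequent 'slow': {R1, R2} → strengths 0.3975, 0.3525
Aggregate via t-conorm [a + b − a·b]: 0.6099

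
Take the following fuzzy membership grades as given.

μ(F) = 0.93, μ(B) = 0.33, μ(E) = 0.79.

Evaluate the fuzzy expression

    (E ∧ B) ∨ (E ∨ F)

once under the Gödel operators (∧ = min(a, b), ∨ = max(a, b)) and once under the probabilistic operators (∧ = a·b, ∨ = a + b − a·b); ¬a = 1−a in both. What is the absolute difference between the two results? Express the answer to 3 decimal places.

0.059

Under Gödel:
  E ∧ B = min(a, b) on (0.79, 0.33) = 0.33
  E ∨ F = max(a, b) on (0.79, 0.93) = 0.93
  (E ∧ B) ∨ (E ∨ F) = max(a, b) on (0.33, 0.93) = 0.93
  → value = 0.9300
Under probabilistic:
  E ∧ B = a·b on (0.7900, 0.3300) = 0.2607
  E ∨ F = a + b − a·b on (0.7900, 0.9300) = 0.9853
  (E ∧ B) ∨ (E ∨ F) = a + b − a·b on (0.2607, 0.9853) = 0.9891
  → value = 0.9891
|0.9300 − 0.9891| = 0.059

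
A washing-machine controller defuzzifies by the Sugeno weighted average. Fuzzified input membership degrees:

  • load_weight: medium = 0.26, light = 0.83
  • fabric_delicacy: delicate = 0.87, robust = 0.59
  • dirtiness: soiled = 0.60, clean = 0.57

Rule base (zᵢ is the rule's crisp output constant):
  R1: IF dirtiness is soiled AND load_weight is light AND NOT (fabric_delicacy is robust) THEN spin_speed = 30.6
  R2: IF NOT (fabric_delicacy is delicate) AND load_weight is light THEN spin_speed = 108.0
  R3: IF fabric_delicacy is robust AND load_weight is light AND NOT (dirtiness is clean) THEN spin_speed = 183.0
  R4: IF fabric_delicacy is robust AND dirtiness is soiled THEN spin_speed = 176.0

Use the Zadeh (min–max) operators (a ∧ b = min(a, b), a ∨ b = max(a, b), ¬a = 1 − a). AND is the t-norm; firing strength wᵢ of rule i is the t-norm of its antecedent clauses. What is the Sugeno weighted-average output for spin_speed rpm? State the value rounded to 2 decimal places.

134.05

R1 (z=30.6): soiled=0.60, light=0.83, ¬robust=1−0.59=0.41; AND[min(a, b)] → w = 0.41
R2 (z=108.0): ¬delicate=1−0.87=0.13, light=0.83; AND[min(a, b)] → w = 0.13
R3 (z=183.0): robust=0.59, light=0.83, ¬clean=1−0.57=0.43; AND[min(a, b)] → w = 0.43
R4 (z=176.0): robust=0.59, soiled=0.60; AND[min(a, b)] → w = 0.59
Weighted average = (0.41·30.6 + 0.13·108.0 + 0.43·183.0 + 0.59·176.0) / (0.41 + 0.13 + 0.43 + 0.59)
  = 209.1160 / 1.5600 = 134.05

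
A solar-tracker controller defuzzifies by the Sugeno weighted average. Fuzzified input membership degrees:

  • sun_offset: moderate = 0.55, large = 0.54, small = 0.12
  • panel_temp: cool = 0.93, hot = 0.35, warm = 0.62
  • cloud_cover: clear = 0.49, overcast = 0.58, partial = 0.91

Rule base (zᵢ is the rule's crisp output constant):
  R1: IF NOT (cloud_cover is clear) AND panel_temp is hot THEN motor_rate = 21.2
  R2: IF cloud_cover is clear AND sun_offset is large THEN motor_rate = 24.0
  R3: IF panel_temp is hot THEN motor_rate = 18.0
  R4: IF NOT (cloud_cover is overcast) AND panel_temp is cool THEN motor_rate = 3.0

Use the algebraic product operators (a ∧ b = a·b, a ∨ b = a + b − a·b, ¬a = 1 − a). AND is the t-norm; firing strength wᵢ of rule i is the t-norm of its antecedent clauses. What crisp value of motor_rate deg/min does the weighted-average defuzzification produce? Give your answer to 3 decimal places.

14.874

R1 (z=21.2): ¬clear=1−0.49=0.51, hot=0.35; AND[a·b] → w = 0.1785
R2 (z=24.0): clear=0.49, large=0.54; AND[a·b] → w = 0.2646
R3 (z=18.0): hot=0.35 → w = 0.3500
R4 (z=3.0): ¬overcast=1−0.58=0.42, cool=0.93; AND[a·b] → w = 0.3906
Weighted average = (0.1785·21.2 + 0.2646·24.0 + 0.3500·18.0 + 0.3906·3.0) / (0.1785 + 0.2646 + 0.3500 + 0.3906)
  = 17.6064 / 1.1837 = 14.874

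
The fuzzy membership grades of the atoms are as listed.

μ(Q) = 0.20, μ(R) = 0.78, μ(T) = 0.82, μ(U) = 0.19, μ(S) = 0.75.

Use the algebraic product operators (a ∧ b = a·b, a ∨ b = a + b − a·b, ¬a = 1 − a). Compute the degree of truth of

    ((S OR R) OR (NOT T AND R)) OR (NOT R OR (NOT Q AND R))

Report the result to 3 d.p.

S OR R = a + b − a·b on (0.7500, 0.7800) = 0.9450
NOT T = 1 − 0.8200 = 0.1800
NOT T AND R = a·b on (0.1800, 0.7800) = 0.1404
(S OR R) OR (NOT T AND R) = a + b − a·b on (0.9450, 0.1404) = 0.9527
NOT R = 1 − 0.7800 = 0.2200
NOT Q = 1 − 0.2000 = 0.8000
NOT Q AND R = a·b on (0.8000, 0.7800) = 0.6240
NOT R OR (NOT Q AND R) = a + b − a·b on (0.2200, 0.6240) = 0.7067
((S OR R) OR (NOT T AND R)) OR (NOT R OR (NOT Q AND R)) = a + b − a·b on (0.9527, 0.7067) = 0.9861

0.986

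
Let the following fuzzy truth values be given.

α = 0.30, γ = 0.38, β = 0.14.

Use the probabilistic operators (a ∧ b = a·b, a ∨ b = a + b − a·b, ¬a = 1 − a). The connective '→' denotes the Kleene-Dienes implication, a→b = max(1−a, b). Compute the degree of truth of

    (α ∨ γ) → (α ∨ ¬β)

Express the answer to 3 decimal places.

α ∨ γ = a + b − a·b on (0.3000, 0.3800) = 0.5660
¬β = 1 − 0.1400 = 0.8600
α ∨ ¬β = a + b − a·b on (0.3000, 0.8600) = 0.9020
(α ∨ γ) → (α ∨ ¬β)  [Kleene-Dienes: max(1−a, b)] with a=0.5660, b=0.9020 → 0.9020

0.902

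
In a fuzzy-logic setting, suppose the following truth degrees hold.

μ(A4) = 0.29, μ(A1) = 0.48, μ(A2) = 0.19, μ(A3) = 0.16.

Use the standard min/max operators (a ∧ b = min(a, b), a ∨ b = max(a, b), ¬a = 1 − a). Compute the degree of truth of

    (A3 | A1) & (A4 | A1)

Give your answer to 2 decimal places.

A3 | A1 = max(a, b) on (0.16, 0.48) = 0.48
A4 | A1 = max(a, b) on (0.29, 0.48) = 0.48
(A3 | A1) & (A4 | A1) = min(a, b) on (0.48, 0.48) = 0.48

0.48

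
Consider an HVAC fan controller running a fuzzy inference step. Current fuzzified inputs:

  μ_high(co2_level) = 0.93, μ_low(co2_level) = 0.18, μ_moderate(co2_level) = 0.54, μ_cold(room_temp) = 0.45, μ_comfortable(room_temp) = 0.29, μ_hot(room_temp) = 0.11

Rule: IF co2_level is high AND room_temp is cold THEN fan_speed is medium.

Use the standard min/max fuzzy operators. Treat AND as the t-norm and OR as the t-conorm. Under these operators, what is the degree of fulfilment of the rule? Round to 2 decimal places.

0.45

firing strength: high=0.93, cold=0.45; AND[min(a, b)] → w = 0.45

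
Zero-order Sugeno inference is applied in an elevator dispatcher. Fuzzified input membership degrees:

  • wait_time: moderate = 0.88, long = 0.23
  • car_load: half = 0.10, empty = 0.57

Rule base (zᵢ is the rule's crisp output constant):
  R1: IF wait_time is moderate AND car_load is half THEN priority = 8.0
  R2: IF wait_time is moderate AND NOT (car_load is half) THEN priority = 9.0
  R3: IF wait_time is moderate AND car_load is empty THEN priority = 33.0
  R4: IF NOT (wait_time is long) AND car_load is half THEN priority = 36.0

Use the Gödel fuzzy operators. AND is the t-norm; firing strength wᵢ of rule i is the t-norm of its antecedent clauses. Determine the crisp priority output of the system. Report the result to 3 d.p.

18.867

R1 (z=8.0): moderate=0.88, half=0.10; AND[min(a, b)] → w = 0.10
R2 (z=9.0): moderate=0.88, ¬half=1−0.10=0.90; AND[min(a, b)] → w = 0.88
R3 (z=33.0): moderate=0.88, empty=0.57; AND[min(a, b)] → w = 0.57
R4 (z=36.0): ¬long=1−0.23=0.77, half=0.10; AND[min(a, b)] → w = 0.10
Weighted average = (0.10·8.0 + 0.88·9.0 + 0.57·33.0 + 0.10·36.0) / (0.10 + 0.88 + 0.57 + 0.10)
  = 31.1300 / 1.6500 = 18.867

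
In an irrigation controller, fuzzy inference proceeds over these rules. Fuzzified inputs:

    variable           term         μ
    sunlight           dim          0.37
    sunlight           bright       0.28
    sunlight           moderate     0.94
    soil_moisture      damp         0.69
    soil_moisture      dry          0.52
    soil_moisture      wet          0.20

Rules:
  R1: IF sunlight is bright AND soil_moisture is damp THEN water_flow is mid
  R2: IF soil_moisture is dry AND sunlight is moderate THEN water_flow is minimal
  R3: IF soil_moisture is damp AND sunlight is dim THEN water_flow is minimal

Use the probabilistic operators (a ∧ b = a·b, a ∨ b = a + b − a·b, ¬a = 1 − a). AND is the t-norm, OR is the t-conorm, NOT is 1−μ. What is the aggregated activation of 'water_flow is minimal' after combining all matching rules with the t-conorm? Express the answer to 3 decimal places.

R1: bright=0.28, damp=0.69; AND[a·b] → w = 0.1932
R2: dry=0.52, moderate=0.94; AND[a·b] → w = 0.4888
R3: damp=0.69, dim=0.37; AND[a·b] → w = 0.2553
Rules with consequent 'minimal': {R2, R3} → strengths 0.4888, 0.2553
Aggregate via t-conorm [a + b − a·b]: 0.6193

0.619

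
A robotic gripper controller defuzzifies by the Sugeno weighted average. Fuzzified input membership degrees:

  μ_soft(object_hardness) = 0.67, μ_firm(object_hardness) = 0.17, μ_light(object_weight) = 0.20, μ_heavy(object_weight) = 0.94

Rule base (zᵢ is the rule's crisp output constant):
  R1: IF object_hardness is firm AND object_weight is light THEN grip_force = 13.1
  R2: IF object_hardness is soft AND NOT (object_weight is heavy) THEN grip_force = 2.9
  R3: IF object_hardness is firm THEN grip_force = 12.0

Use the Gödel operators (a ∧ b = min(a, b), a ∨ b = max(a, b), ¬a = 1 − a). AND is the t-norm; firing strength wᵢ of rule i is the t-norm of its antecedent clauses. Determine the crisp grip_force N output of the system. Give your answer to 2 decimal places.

11.10

R1 (z=13.1): firm=0.17, light=0.20; AND[min(a, b)] → w = 0.17
R2 (z=2.9): soft=0.67, ¬heavy=1−0.94=0.06; AND[min(a, b)] → w = 0.06
R3 (z=12.0): firm=0.17 → w = 0.17
Weighted average = (0.17·13.1 + 0.06·2.9 + 0.17·12.0) / (0.17 + 0.06 + 0.17)
  = 4.4410 / 0.4000 = 11.10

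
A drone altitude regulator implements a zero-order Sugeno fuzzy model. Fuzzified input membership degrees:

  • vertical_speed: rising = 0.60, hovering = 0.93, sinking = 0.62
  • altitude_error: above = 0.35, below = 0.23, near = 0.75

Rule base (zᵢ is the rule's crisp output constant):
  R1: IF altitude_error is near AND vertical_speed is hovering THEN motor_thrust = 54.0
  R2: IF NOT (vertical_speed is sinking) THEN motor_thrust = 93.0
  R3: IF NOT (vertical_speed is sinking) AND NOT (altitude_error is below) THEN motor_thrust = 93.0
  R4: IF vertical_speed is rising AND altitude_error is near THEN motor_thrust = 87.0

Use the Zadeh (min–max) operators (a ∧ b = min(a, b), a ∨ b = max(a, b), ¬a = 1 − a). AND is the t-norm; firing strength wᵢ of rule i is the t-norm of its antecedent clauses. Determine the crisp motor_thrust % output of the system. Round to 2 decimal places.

77.43

R1 (z=54.0): near=0.75, hovering=0.93; AND[min(a, b)] → w = 0.75
R2 (z=93.0): ¬sinking=1−0.62=0.38 → w = 0.38
R3 (z=93.0): ¬sinking=1−0.62=0.38, ¬below=1−0.23=0.77; AND[min(a, b)] → w = 0.38
R4 (z=87.0): rising=0.60, near=0.75; AND[min(a, b)] → w = 0.60
Weighted average = (0.75·54.0 + 0.38·93.0 + 0.38·93.0 + 0.60·87.0) / (0.75 + 0.38 + 0.38 + 0.60)
  = 163.3800 / 2.1100 = 77.43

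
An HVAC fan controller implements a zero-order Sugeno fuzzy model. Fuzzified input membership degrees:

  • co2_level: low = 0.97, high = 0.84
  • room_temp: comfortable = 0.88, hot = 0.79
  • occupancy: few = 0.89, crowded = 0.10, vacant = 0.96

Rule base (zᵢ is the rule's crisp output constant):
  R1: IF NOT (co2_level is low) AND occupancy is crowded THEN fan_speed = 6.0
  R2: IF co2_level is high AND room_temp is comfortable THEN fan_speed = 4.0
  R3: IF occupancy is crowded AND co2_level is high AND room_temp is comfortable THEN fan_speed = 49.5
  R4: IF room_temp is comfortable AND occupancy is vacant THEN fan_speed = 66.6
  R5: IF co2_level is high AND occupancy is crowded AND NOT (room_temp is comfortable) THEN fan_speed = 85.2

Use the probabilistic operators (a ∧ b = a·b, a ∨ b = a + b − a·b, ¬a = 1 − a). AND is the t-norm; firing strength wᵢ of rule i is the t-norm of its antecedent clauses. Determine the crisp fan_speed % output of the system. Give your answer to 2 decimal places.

R1 (z=6.0): ¬low=1−0.97=0.03, crowded=0.10; AND[a·b] → w = 0.0030
R2 (z=4.0): high=0.84, comfortable=0.88; AND[a·b] → w = 0.7392
R3 (z=49.5): crowded=0.10, high=0.84, comfortable=0.88; AND[a·b] → w = 0.0739
R4 (z=66.6): comfortable=0.88, vacant=0.96; AND[a·b] → w = 0.8448
R5 (z=85.2): high=0.84, crowded=0.10, ¬comfortable=1−0.88=0.12; AND[a·b] → w = 0.0101
Weighted average = (0.0030·6.0 + 0.7392·4.0 + 0.0739·49.5 + 0.8448·66.6 + 0.0101·85.2) / (0.0030 + 0.7392 + 0.0739 + 0.8448 + 0.0101)
  = 63.7563 / 1.6710 = 38.15

38.15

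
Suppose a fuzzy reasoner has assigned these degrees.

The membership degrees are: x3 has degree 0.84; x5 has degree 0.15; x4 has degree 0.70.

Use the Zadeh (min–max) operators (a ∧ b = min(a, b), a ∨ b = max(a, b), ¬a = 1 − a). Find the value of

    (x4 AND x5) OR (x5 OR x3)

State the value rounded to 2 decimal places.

x4 AND x5 = min(a, b) on (0.70, 0.15) = 0.15
x5 OR x3 = max(a, b) on (0.15, 0.84) = 0.84
(x4 AND x5) OR (x5 OR x3) = max(a, b) on (0.15, 0.84) = 0.84

0.84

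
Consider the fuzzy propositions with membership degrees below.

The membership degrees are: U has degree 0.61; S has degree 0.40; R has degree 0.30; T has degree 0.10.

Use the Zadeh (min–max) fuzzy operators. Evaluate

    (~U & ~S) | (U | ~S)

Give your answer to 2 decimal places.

~U = 1 − 0.61 = 0.39
~S = 1 − 0.40 = 0.60
~U & ~S = min(a, b) on (0.39, 0.60) = 0.39
~S = 1 − 0.40 = 0.60
U | ~S = max(a, b) on (0.61, 0.60) = 0.61
(~U & ~S) | (U | ~S) = max(a, b) on (0.39, 0.61) = 0.61

0.61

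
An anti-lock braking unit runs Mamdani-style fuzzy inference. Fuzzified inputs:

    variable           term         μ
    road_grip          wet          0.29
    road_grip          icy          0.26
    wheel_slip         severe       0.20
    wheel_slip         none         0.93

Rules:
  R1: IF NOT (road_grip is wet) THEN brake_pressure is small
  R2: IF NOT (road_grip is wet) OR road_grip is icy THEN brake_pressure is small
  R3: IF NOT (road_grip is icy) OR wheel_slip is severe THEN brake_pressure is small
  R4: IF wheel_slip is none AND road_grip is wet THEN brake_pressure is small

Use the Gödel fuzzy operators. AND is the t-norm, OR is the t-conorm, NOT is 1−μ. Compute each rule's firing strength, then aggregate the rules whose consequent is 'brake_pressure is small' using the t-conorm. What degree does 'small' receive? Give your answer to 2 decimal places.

0.74

R1: ¬wet=1−0.29=0.71 → w = 0.71
R2: ¬wet=1−0.29=0.71, icy=0.26; OR[max(a, b)] → w = 0.71
R3: ¬icy=1−0.26=0.74, severe=0.20; OR[max(a, b)] → w = 0.74
R4: none=0.93, wet=0.29; AND[min(a, b)] → w = 0.29
Rules with consequent 'small': {R1, R2, R3, R4} → strengths 0.71, 0.71, 0.74, 0.29
Aggregate via t-conorm [max(a, b)]: 0.74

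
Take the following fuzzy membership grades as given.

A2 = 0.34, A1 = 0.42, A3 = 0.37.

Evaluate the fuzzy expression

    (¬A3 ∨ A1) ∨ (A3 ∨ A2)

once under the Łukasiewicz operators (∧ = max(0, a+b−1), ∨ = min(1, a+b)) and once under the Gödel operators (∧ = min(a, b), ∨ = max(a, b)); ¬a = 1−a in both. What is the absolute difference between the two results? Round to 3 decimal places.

Under Łukasiewicz:
  ¬A3 = 1 − 0.37 = 0.63
  ¬A3 ∨ A1 = min(1, a+b) on (0.63, 0.42) = 1.00
  A3 ∨ A2 = min(1, a+b) on (0.37, 0.34) = 0.71
  (¬A3 ∨ A1) ∨ (A3 ∨ A2) = min(1, a+b) on (1.00, 0.71) = 1.00
  → value = 1.0000
Under Gödel:
  ¬A3 = 1 − 0.37 = 0.63
  ¬A3 ∨ A1 = max(a, b) on (0.63, 0.42) = 0.63
  A3 ∨ A2 = max(a, b) on (0.37, 0.34) = 0.37
  (¬A3 ∨ A1) ∨ (A3 ∨ A2) = max(a, b) on (0.63, 0.37) = 0.63
  → value = 0.6300
|1.0000 − 0.6300| = 0.370

0.370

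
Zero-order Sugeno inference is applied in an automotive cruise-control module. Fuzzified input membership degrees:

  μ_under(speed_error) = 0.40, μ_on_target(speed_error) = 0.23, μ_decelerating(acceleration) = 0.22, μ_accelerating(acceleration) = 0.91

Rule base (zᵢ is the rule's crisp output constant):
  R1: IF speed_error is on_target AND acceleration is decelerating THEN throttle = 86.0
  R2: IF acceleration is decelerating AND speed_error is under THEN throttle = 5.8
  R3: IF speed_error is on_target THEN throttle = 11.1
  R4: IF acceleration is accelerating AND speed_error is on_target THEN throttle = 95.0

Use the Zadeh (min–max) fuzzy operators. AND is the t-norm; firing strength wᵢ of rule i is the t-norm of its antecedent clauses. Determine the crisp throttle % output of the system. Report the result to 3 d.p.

R1 (z=86.0): on_target=0.23, decelerating=0.22; AND[min(a, b)] → w = 0.22
R2 (z=5.8): decelerating=0.22, under=0.40; AND[min(a, b)] → w = 0.22
R3 (z=11.1): on_target=0.23 → w = 0.23
R4 (z=95.0): accelerating=0.91, on_target=0.23; AND[min(a, b)] → w = 0.23
Weighted average = (0.22·86.0 + 0.22·5.8 + 0.23·11.1 + 0.23·95.0) / (0.22 + 0.22 + 0.23 + 0.23)
  = 44.5990 / 0.9000 = 49.554

49.554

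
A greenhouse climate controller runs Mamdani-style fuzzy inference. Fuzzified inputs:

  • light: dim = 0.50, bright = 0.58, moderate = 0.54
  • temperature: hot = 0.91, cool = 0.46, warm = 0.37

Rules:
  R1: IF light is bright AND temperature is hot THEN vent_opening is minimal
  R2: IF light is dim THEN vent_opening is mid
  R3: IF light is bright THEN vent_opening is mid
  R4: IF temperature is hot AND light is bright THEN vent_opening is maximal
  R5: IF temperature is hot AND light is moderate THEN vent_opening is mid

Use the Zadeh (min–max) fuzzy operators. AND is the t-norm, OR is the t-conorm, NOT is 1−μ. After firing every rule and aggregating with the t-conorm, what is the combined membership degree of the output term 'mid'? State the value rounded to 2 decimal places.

0.58

R1: bright=0.58, hot=0.91; AND[min(a, b)] → w = 0.58
R2: dim=0.50 → w = 0.50
R3: bright=0.58 → w = 0.58
R4: hot=0.91, bright=0.58; AND[min(a, b)] → w = 0.58
R5: hot=0.91, moderate=0.54; AND[min(a, b)] → w = 0.54
Rules with consequent 'mid': {R2, R3, R5} → strengths 0.50, 0.58, 0.54
Aggregate via t-conorm [max(a, b)]: 0.58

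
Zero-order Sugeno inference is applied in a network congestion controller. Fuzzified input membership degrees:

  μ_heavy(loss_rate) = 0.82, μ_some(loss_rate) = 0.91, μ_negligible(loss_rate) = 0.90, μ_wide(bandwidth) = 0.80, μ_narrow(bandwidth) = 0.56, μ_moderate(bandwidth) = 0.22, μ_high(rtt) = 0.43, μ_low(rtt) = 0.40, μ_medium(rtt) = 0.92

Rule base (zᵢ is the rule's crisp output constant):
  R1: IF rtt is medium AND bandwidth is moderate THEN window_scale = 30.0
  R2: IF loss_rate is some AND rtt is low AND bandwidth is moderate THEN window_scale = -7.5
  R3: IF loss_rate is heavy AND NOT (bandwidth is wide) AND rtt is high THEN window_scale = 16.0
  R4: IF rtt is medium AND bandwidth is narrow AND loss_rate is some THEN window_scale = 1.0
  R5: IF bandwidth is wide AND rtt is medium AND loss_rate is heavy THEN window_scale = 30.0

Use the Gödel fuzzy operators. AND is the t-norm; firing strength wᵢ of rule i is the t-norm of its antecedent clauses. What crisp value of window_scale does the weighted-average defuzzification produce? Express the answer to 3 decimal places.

16.355

R1 (z=30.0): medium=0.92, moderate=0.22; AND[min(a, b)] → w = 0.22
R2 (z=-7.5): some=0.91, low=0.40, moderate=0.22; AND[min(a, b)] → w = 0.22
R3 (z=16.0): heavy=0.82, ¬wide=1−0.80=0.20, high=0.43; AND[min(a, b)] → w = 0.20
R4 (z=1.0): medium=0.92, narrow=0.56, some=0.91; AND[min(a, b)] → w = 0.56
R5 (z=30.0): wide=0.80, medium=0.92, heavy=0.82; AND[min(a, b)] → w = 0.80
Weighted average = (0.22·30.0 + 0.22·-7.5 + 0.20·16.0 + 0.56·1.0 + 0.80·30.0) / (0.22 + 0.22 + 0.20 + 0.56 + 0.80)
  = 32.7100 / 2.0000 = 16.355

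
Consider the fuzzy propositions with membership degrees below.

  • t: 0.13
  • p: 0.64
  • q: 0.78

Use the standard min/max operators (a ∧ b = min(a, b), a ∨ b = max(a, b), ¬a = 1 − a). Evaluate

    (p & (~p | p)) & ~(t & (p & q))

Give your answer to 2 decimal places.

~p = 1 − 0.64 = 0.36
~p | p = max(a, b) on (0.36, 0.64) = 0.64
p & (~p | p) = min(a, b) on (0.64, 0.64) = 0.64
p & q = min(a, b) on (0.64, 0.78) = 0.64
t & (p & q) = min(a, b) on (0.13, 0.64) = 0.13
~(t & (p & q)) = 1 − 0.13 = 0.87
(p & (~p | p)) & ~(t & (p & q)) = min(a, b) on (0.64, 0.87) = 0.64

0.64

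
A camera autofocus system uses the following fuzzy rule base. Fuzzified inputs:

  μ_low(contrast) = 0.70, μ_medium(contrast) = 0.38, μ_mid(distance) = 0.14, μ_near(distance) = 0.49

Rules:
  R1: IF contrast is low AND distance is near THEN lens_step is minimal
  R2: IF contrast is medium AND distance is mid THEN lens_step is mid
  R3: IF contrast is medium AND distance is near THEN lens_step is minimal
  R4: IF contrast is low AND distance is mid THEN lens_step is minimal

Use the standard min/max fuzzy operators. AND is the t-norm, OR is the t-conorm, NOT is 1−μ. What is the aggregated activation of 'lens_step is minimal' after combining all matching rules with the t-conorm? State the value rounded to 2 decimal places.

0.49

R1: low=0.70, near=0.49; AND[min(a, b)] → w = 0.49
R2: medium=0.38, mid=0.14; AND[min(a, b)] → w = 0.14
R3: medium=0.38, near=0.49; AND[min(a, b)] → w = 0.38
R4: low=0.70, mid=0.14; AND[min(a, b)] → w = 0.14
Rules with consequent 'minimal': {R1, R3, R4} → strengths 0.49, 0.38, 0.14
Aggregate via t-conorm [max(a, b)]: 0.49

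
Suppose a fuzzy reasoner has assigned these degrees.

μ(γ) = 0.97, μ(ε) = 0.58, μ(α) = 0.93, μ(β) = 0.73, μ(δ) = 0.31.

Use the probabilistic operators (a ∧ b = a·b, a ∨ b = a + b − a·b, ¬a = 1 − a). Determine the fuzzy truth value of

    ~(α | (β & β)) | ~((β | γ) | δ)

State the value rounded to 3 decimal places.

0.038

β & β = a·b on (0.7300, 0.7300) = 0.5329
α | (β & β) = a + b − a·b on (0.9300, 0.5329) = 0.9673
~(α | (β & β)) = 1 − 0.9673 = 0.0327
β | γ = a + b − a·b on (0.7300, 0.9700) = 0.9919
(β | γ) | δ = a + b − a·b on (0.9919, 0.3100) = 0.9944
~((β | γ) | δ) = 1 − 0.9944 = 0.0056
~(α | (β & β)) | ~((β | γ) | δ) = a + b − a·b on (0.0327, 0.0056) = 0.0381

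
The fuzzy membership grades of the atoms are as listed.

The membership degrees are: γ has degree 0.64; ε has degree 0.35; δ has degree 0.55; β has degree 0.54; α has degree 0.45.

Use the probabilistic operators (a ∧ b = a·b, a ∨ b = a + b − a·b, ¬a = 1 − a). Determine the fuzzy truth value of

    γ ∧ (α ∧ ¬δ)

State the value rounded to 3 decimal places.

0.130

¬δ = 1 − 0.5500 = 0.4500
α ∧ ¬δ = a·b on (0.4500, 0.4500) = 0.2025
γ ∧ (α ∧ ¬δ) = a·b on (0.6400, 0.2025) = 0.1296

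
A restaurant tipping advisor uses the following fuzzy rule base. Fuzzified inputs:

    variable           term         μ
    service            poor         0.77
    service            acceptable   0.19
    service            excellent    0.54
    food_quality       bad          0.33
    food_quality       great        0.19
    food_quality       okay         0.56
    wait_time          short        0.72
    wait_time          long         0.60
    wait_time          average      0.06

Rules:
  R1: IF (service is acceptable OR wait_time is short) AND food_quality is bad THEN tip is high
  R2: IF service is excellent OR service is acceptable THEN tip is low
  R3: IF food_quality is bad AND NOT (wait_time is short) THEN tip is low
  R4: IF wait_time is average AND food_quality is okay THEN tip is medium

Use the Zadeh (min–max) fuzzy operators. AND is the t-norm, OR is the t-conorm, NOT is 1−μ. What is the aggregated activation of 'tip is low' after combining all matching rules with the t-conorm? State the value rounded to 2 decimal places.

R1: (acceptable=0.19 OR short=0.72) = 0.72; AND[min(a, b)] with bad=0.33 → w = 0.33
R2: excellent=0.54, acceptable=0.19; OR[max(a, b)] → w = 0.54
R3: bad=0.33, ¬short=1−0.72=0.28; AND[min(a, b)] → w = 0.28
R4: average=0.06, okay=0.56; AND[min(a, b)] → w = 0.06
Rules with consequent 'low': {R2, R3} → strengths 0.54, 0.28
Aggregate via t-conorm [max(a, b)]: 0.54

0.54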